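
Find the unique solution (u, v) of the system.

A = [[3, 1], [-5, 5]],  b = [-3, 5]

(-1, 0)

Forward elimination on [A|b]:
R2 <- R2 - (-5/3)*R1:  [    0  20/3     0 ]
Row echelon form:
[ 3     1  |  -3 ]
[ 0  20/3  |   0 ]
Back-substitution:
v = (0) / (20/3) = 0
u = (-3 - (1)*(0)) / 3 = -1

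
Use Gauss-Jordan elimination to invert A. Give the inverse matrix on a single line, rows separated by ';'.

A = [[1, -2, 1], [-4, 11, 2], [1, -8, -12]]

Gauss-Jordan on [A | I]:
R2 <- R2 - (-4)*R1:  [ 0  3  6  |  4  1  0 ]
R3 <- R3 - (1)*R1:  [   0   -6  -13  |   -1    0    1 ]
R2 <- (1/3)*R2:  [   0    1    2  |  4/3  1/3    0 ]
R1 <- R1 - (-2)*R2:  [    1     0     5  |  11/3   2/3     0 ]
R3 <- R3 - (-6)*R2:  [  0   0  -1  |   7   2   1 ]
R3 <- (1/-1)*R3:  [  0   0   1  |  -7  -2  -1 ]
R1 <- R1 - (5)*R3:  [     1      0      0  |  116/3   32/3      5 ]
R2 <- R2 - (2)*R3:  [    0     1     0  |  46/3  13/3     2 ]
Right block of [I | A^{-1}] is the inverse:
[ 116/3  32/3   5 ]
[  46/3  13/3   2 ]
[    -7    -2  -1 ]

inverse = [116/3 32/3 5; 46/3 13/3 2; -7 -2 -1]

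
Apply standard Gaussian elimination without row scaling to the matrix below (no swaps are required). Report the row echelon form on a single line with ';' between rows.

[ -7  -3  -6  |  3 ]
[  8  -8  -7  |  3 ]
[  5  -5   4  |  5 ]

REF = [-7 -3 -6 3; 0 -80/7 -97/7 45/7; 0 0 67/8 25/8]

Forward elimination:
R2 <- R2 - (-8/7)*R1:  [     0  -80/7  -97/7   45/7 ]
R3 <- R3 - (-5/7)*R1:  [     0  -50/7   -2/7   50/7 ]
R3 <- R3 - (5/8)*R2:  [    0     0  67/8  25/8 ]
Row echelon form:
[ -7     -3     -6  |     3 ]
[  0  -80/7  -97/7  |  45/7 ]
[  0      0   67/8  |  25/8 ]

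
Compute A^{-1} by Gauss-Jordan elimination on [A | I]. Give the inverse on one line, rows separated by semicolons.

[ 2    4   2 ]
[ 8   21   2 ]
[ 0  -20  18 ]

inverse = [-209/30 28/15 17/30; 12/5 -3/5 -1/5; 8/3 -2/3 -1/6]

Gauss-Jordan on [A | I]:
R1 <- (1/2)*R1:  [   1    2    1  |  1/2    0    0 ]
R2 <- R2 - (8)*R1:  [  0   5  -6  |  -4   1   0 ]
R2 <- (1/5)*R2:  [    0     1  -6/5  |  -4/5   1/5     0 ]
R1 <- R1 - (2)*R2:  [     1      0   17/5  |  21/10   -2/5      0 ]
R3 <- R3 - (-20)*R2:  [   0    0   -6  |  -16    4    1 ]
R3 <- (1/-6)*R3:  [    0     0     1  |   8/3  -2/3  -1/6 ]
R1 <- R1 - (17/5)*R3:  [       1        0        0  |  -209/30    28/15    17/30 ]
R2 <- R2 - (-6/5)*R3:  [    0     1     0  |  12/5  -3/5  -1/5 ]
Right block of [I | A^{-1}] is the inverse:
[ -209/30  28/15  17/30 ]
[    12/5   -3/5   -1/5 ]
[     8/3   -2/3   -1/6 ]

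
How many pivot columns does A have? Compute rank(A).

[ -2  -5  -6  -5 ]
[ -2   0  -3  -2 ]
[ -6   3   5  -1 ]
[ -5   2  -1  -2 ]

Row reduction:
R2 <- R2 - (1)*R1:  [ 0  5  3  3 ]
R3 <- R3 - (3)*R1:  [  0  18  23  14 ]
R4 <- R4 - (5/2)*R1:  [    0  29/2    14  21/2 ]
R3 <- R3 - (18/5)*R2:  [    0     0  61/5  16/5 ]
R4 <- R4 - (29/10)*R2:  [     0      0  53/10    9/5 ]
R4 <- R4 - (53/122)*R3:  [     0      0      0  25/61 ]
Row echelon form:
[ -2  -5    -6     -5 ]
[  0   5     3      3 ]
[  0   0  61/5   16/5 ]
[  0   0     0  25/61 ]
Nonzero rows / pivot columns: 4

rank(A) = 4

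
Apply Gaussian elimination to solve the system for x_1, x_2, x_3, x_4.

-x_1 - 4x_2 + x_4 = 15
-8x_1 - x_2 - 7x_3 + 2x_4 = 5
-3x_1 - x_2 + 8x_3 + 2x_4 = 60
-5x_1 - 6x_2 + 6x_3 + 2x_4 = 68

(-4, -2, 5, 3)

Forward elimination on [A|b]:
R2 <- R2 - (8)*R1:  [    0    31    -7    -6  -115 ]
R3 <- R3 - (3)*R1:  [  0  11   8  -1  15 ]
R4 <- R4 - (5)*R1:  [  0  14   6  -3  -7 ]
R3 <- R3 - (11/31)*R2:  [       0        0   325/31    35/31  1730/31 ]
R4 <- R4 - (14/31)*R2:  [       0        0   284/31    -9/31  1393/31 ]
R4 <- R4 - (284/325)*R3:  [       0        0        0   -83/65  -249/65 ]
Row echelon form:
[ -1  -4       0       1  |       15 ]
[  0  31      -7      -6  |     -115 ]
[  0   0  325/31   35/31  |  1730/31 ]
[  0   0       0  -83/65  |  -249/65 ]
Back-substitution:
x_4 = (-249/65) / (-83/65) = 3
x_3 = (1730/31 - (35/31)*(3)) / (325/31) = 5
x_2 = (-115 - (-7)*(5) - (-6)*(3)) / 31 = -2
x_1 = (15 - (-4)*(-2) - (1)*(3)) / -1 = -4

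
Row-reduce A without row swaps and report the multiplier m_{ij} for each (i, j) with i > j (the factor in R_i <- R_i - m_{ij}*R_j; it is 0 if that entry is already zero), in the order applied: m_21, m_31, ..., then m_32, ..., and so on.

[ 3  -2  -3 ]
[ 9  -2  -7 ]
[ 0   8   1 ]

multipliers: 3, 0, 2

Forward elimination:
R2 <- R2 - (3)*R1:  [ 0  4  2 ]
R3: entry in column 1 is already 0 -> m_{31} = 0 (no row operation needed)
R3 <- R3 - (2)*R2:  [  0   0  -3 ]
Multipliers (in order of application): m_{21} = 3, m_{31} = 0, m_{32} = 2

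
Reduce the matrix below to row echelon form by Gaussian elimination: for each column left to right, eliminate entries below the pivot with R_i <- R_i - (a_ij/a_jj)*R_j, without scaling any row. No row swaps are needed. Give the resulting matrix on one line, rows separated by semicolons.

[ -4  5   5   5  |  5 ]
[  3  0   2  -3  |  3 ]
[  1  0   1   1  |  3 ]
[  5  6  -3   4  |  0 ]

REF = [-4 5 5 5 5; 0 15/4 23/4 3/4 27/4; 0 0 1/3 2 2; 0 0 0 101 387/5]

Forward elimination:
R2 <- R2 - (-3/4)*R1:  [    0  15/4  23/4   3/4  27/4 ]
R3 <- R3 - (-1/4)*R1:  [    0   5/4   9/4   9/4  17/4 ]
R4 <- R4 - (-5/4)*R1:  [    0  49/4  13/4  41/4  25/4 ]
R3 <- R3 - (1/3)*R2:  [   0    0  1/3    2    2 ]
R4 <- R4 - (49/15)*R2:  [       0        0  -233/15     39/5    -79/5 ]
R4 <- R4 - (-233/5)*R3:  [     0      0      0    101  387/5 ]
Row echelon form:
[ -4     5     5    5  |      5 ]
[  0  15/4  23/4  3/4  |   27/4 ]
[  0     0   1/3    2  |      2 ]
[  0     0     0  101  |  387/5 ]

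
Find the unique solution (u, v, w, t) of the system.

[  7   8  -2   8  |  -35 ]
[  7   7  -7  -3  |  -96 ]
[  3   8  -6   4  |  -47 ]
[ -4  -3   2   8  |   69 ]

(-5, -3, 4, 4)

Forward elimination on [A|b]:
R2 <- R2 - (1)*R1:  [   0   -1   -5  -11  -61 ]
R3 <- R3 - (3/7)*R1:  [     0   32/7  -36/7    4/7    -32 ]
R4 <- R4 - (-4/7)*R1:  [    0  11/7   6/7  88/7    49 ]
R3 <- R3 - (-32/7)*R2:  [       0        0      -28   -348/7  -2176/7 ]
R4 <- R4 - (-11/7)*R2:  [      0       0      -7   -33/7  -328/7 ]
R4 <- R4 - (1/4)*R3:  [     0      0      0   54/7  216/7 ]
Row echelon form:
[ 7   8   -2       8  |      -35 ]
[ 0  -1   -5     -11  |      -61 ]
[ 0   0  -28  -348/7  |  -2176/7 ]
[ 0   0    0    54/7  |    216/7 ]
Back-substitution:
t = (216/7) / (54/7) = 4
w = (-2176/7 - (-348/7)*(4)) / -28 = 4
v = (-61 - (-5)*(4) - (-11)*(4)) / -1 = -3
u = (-35 - (8)*(-3) - (-2)*(4) - (8)*(4)) / 7 = -5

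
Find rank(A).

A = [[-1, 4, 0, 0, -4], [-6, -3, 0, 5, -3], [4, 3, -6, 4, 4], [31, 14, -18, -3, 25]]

Row reduction:
R2 <- R2 - (6)*R1:  [   0  -27    0    5   21 ]
R3 <- R3 - (-4)*R1:  [   0   19   -6    4  -12 ]
R4 <- R4 - (-31)*R1:  [   0  138  -18   -3  -99 ]
R3 <- R3 - (-19/27)*R2:  [      0       0      -6  203/27    25/9 ]
R4 <- R4 - (-46/9)*R2:  [     0      0    -18  203/9   25/3 ]
R4 <- R4 - (3)*R3:  [ 0  0  0  0  0 ]
Row echelon form:
[ -1    4   0       0    -4 ]
[  0  -27   0       5    21 ]
[  0    0  -6  203/27  25/9 ]
[  0    0   0       0     0 ]
Nonzero rows / pivot columns: 3

rank(A) = 3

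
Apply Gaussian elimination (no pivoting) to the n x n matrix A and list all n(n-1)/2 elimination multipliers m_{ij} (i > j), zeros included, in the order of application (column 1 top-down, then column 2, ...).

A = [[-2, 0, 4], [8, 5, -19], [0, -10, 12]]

Forward elimination:
R2 <- R2 - (-4)*R1:  [  0   5  -3 ]
R3: entry in column 1 is already 0 -> m_{31} = 0 (no row operation needed)
R3 <- R3 - (-2)*R2:  [ 0  0  6 ]
Multipliers (in order of application): m_{21} = -4, m_{31} = 0, m_{32} = -2

multipliers: -4, 0, -2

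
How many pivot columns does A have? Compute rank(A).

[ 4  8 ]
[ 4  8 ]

rank(A) = 1

Row reduction:
R2 <- R2 - (1)*R1:  [ 0  0 ]
Row echelon form:
[ 4  8 ]
[ 0  0 ]
Nonzero rows / pivot columns: 1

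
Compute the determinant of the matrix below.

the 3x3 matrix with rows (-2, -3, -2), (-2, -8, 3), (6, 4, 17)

det(A) = 60

Forward elimination:
R2 <- R2 - (1)*R1:  [  0  -5   5 ]
R3 <- R3 - (-3)*R1:  [  0  -5  11 ]
R3 <- R3 - (1)*R2:  [ 0  0  6 ]
Upper-triangular form:
[ -2  -3  -2 ]
[  0  -5   5 ]
[  0   0   6 ]
det(A) = (-1)^0 * (-2) * (-5) * (6) = 60  (0 row swaps -> sign +1)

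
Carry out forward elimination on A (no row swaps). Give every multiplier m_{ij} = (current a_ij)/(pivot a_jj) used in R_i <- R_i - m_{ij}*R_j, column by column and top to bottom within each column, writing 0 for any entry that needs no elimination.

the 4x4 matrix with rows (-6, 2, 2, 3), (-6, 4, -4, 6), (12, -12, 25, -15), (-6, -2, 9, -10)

Forward elimination:
R2 <- R2 - (1)*R1:  [  0   2  -6   3 ]
R3 <- R3 - (-2)*R1:  [  0  -8  29  -9 ]
R4 <- R4 - (1)*R1:  [   0   -4    7  -13 ]
R3 <- R3 - (-4)*R2:  [ 0  0  5  3 ]
R4 <- R4 - (-2)*R2:  [  0   0  -5  -7 ]
R4 <- R4 - (-1)*R3:  [  0   0   0  -4 ]
Multipliers (in order of application): m_{21} = 1, m_{31} = -2, m_{41} = 1, m_{32} = -4, m_{42} = -2, m_{43} = -1

multipliers: 1, -2, 1, -4, -2, -1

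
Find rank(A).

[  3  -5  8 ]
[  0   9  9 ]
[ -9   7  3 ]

Row reduction:
R3 <- R3 - (-3)*R1:  [  0  -8  27 ]
R3 <- R3 - (-8/9)*R2:  [  0   0  35 ]
Row echelon form:
[ 3  -5   8 ]
[ 0   9   9 ]
[ 0   0  35 ]
Nonzero rows / pivot columns: 3

rank(A) = 3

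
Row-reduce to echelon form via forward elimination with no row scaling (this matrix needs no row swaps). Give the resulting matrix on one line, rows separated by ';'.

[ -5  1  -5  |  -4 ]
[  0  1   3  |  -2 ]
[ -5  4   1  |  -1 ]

REF = [-5 1 -5 -4; 0 1 3 -2; 0 0 -3 9]

Forward elimination:
R3 <- R3 - (1)*R1:  [ 0  3  6  3 ]
R3 <- R3 - (3)*R2:  [  0   0  -3   9 ]
Row echelon form:
[ -5  1  -5  |  -4 ]
[  0  1   3  |  -2 ]
[  0  0  -3  |   9 ]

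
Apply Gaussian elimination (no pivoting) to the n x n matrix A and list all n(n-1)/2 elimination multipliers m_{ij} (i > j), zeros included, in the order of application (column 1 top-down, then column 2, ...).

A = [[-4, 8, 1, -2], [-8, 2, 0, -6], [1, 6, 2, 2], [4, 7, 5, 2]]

Forward elimination:
R2 <- R2 - (2)*R1:  [   0  -14   -2   -2 ]
R3 <- R3 - (-1/4)*R1:  [   0    8  9/4  3/2 ]
R4 <- R4 - (-1)*R1:  [  0  15   6   0 ]
R3 <- R3 - (-4/7)*R2:  [     0      0  31/28   5/14 ]
R4 <- R4 - (-15/14)*R2:  [     0      0   27/7  -15/7 ]
R4 <- R4 - (108/31)*R3:  [       0        0        0  -105/31 ]
Multipliers (in order of application): m_{21} = 2, m_{31} = -1/4, m_{41} = -1, m_{32} = -4/7, m_{42} = -15/14, m_{43} = 108/31

multipliers: 2, -1/4, -1, -4/7, -15/14, 108/31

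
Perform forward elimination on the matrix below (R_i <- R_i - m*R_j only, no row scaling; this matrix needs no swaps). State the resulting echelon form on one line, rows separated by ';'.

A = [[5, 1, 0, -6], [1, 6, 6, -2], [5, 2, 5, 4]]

Forward elimination:
R2 <- R2 - (1/5)*R1:  [    0  29/5     6  -4/5 ]
R3 <- R3 - (1)*R1:  [  0   1   5  10 ]
R3 <- R3 - (5/29)*R2:  [      0       0  115/29  294/29 ]
Row echelon form:
[ 5     1       0      -6 ]
[ 0  29/5       6    -4/5 ]
[ 0     0  115/29  294/29 ]

REF = [5 1 0 -6; 0 29/5 6 -4/5; 0 0 115/29 294/29]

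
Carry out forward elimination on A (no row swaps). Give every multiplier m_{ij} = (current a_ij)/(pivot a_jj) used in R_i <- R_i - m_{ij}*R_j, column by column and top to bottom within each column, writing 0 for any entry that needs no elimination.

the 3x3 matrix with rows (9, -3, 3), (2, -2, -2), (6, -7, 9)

Forward elimination:
R2 <- R2 - (2/9)*R1:  [    0  -4/3  -8/3 ]
R3 <- R3 - (2/3)*R1:  [  0  -5   7 ]
R3 <- R3 - (15/4)*R2:  [  0   0  17 ]
Multipliers (in order of application): m_{21} = 2/9, m_{31} = 2/3, m_{32} = 15/4

multipliers: 2/9, 2/3, 15/4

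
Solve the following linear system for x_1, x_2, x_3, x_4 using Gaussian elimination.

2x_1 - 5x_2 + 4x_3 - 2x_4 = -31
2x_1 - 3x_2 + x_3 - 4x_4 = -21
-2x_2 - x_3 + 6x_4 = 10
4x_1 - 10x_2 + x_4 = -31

Forward elimination on [A|b]:
R2 <- R2 - (1)*R1:  [  0   2  -3  -2  10 ]
R4 <- R4 - (2)*R1:  [  0   0  -8   5  31 ]
R3 <- R3 - (-1)*R2:  [  0   0  -4   4  20 ]
R4 <- R4 - (2)*R3:  [  0   0   0  -3  -9 ]
Row echelon form:
[ 2  -5   4  -2  |  -31 ]
[ 0   2  -3  -2  |   10 ]
[ 0   0  -4   4  |   20 ]
[ 0   0   0  -3  |   -9 ]
Back-substitution:
x_4 = (-9) / -3 = 3
x_3 = (20 - (4)*(3)) / -4 = -2
x_2 = (10 - (-3)*(-2) - (-2)*(3)) / 2 = 5
x_1 = (-31 - (-5)*(5) - (4)*(-2) - (-2)*(3)) / 2 = 4

(4, 5, -2, 3)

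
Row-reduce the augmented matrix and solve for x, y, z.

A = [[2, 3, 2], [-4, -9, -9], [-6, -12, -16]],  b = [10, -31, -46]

Forward elimination on [A|b]:
R2 <- R2 - (-2)*R1:  [   0   -3   -5  -11 ]
R3 <- R3 - (-3)*R1:  [   0   -3  -10  -16 ]
R3 <- R3 - (1)*R2:  [  0   0  -5  -5 ]
Row echelon form:
[ 2   3   2  |   10 ]
[ 0  -3  -5  |  -11 ]
[ 0   0  -5  |   -5 ]
Back-substitution:
z = (-5) / -5 = 1
y = (-11 - (-5)*(1)) / -3 = 2
x = (10 - (3)*(2) - (2)*(1)) / 2 = 1

(1, 2, 1)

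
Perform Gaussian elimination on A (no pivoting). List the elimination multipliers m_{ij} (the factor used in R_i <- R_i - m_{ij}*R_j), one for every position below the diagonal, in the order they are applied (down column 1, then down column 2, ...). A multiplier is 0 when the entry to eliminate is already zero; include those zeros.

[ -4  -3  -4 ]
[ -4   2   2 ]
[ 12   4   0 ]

multipliers: 1, -3, -1

Forward elimination:
R2 <- R2 - (1)*R1:  [ 0  5  6 ]
R3 <- R3 - (-3)*R1:  [   0   -5  -12 ]
R3 <- R3 - (-1)*R2:  [  0   0  -6 ]
Multipliers (in order of application): m_{21} = 1, m_{31} = -3, m_{32} = -1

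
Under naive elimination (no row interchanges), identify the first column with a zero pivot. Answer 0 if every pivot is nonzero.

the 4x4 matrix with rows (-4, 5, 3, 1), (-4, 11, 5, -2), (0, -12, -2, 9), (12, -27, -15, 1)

first zero-pivot column = 0

Naive forward elimination:
R2 <- R2 - (1)*R1:  [  0   6   2  -3 ]
R4 <- R4 - (-3)*R1:  [   0  -12   -6    4 ]
R3 <- R3 - (-2)*R2:  [ 0  0  2  3 ]
R4 <- R4 - (-2)*R2:  [  0   0  -2  -2 ]
R4 <- R4 - (-1)*R3:  [ 0  0  0  1 ]
All pivots nonzero; naive elimination completes without hitting a zero pivot.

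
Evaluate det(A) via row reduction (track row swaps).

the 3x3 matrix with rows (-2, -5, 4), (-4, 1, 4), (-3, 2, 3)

Forward elimination:
R2 <- R2 - (2)*R1:  [  0  11  -4 ]
R3 <- R3 - (3/2)*R1:  [    0  19/2    -3 ]
R3 <- R3 - (19/22)*R2:  [    0     0  5/11 ]
Upper-triangular form:
[ -2  -5     4 ]
[  0  11    -4 ]
[  0   0  5/11 ]
det(A) = (-1)^0 * (-2) * (11) * (5/11) = -10  (0 row swaps -> sign +1)

det(A) = -10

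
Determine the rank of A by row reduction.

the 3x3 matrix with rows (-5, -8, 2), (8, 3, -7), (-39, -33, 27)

rank(A) = 2

Row reduction:
R2 <- R2 - (-8/5)*R1:  [     0  -49/5  -19/5 ]
R3 <- R3 - (39/5)*R1:  [     0  147/5   57/5 ]
R3 <- R3 - (-3)*R2:  [ 0  0  0 ]
Row echelon form:
[ -5     -8      2 ]
[  0  -49/5  -19/5 ]
[  0      0      0 ]
Nonzero rows / pivot columns: 2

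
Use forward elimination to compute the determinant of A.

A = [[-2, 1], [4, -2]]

det(A) = 0

Forward elimination:
R2 <- R2 - (-2)*R1:  [ 0  0 ]
Upper-triangular form:
[ -2  1 ]
[  0  0 ]
det(A) = (-1)^0 * (-2) * (0) = 0  (0 row swaps -> sign +1)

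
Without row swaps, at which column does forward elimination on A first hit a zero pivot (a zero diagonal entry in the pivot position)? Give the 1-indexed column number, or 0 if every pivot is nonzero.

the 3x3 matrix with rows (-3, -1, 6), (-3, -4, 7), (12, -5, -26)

first zero-pivot column = 0

Naive forward elimination:
R2 <- R2 - (1)*R1:  [  0  -3   1 ]
R3 <- R3 - (-4)*R1:  [  0  -9  -2 ]
R3 <- R3 - (3)*R2:  [  0   0  -5 ]
All pivots nonzero; naive elimination completes without hitting a zero pivot.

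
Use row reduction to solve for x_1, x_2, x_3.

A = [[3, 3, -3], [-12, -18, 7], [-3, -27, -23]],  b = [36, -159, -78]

(4, 5, -3)

Forward elimination on [A|b]:
R2 <- R2 - (-4)*R1:  [   0   -6   -5  -15 ]
R3 <- R3 - (-1)*R1:  [   0  -24  -26  -42 ]
R3 <- R3 - (4)*R2:  [  0   0  -6  18 ]
Row echelon form:
[ 3   3  -3  |   36 ]
[ 0  -6  -5  |  -15 ]
[ 0   0  -6  |   18 ]
Back-substitution:
x_3 = (18) / -6 = -3
x_2 = (-15 - (-5)*(-3)) / -6 = 5
x_1 = (36 - (3)*(5) - (-3)*(-3)) / 3 = 4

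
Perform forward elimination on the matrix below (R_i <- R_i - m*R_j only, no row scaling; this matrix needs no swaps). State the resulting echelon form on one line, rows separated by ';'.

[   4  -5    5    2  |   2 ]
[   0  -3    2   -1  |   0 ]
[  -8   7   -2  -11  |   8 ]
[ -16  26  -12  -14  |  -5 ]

REF = [4 -5 5 2 2; 0 -3 2 -1 0; 0 0 6 -6 12; 0 0 0 4 -21]

Forward elimination:
R3 <- R3 - (-2)*R1:  [  0  -3   8  -7  12 ]
R4 <- R4 - (-4)*R1:  [  0   6   8  -6   3 ]
R3 <- R3 - (1)*R2:  [  0   0   6  -6  12 ]
R4 <- R4 - (-2)*R2:  [  0   0  12  -8   3 ]
R4 <- R4 - (2)*R3:  [   0    0    0    4  -21 ]
Row echelon form:
[ 4  -5  5   2  |    2 ]
[ 0  -3  2  -1  |    0 ]
[ 0   0  6  -6  |   12 ]
[ 0   0  0   4  |  -21 ]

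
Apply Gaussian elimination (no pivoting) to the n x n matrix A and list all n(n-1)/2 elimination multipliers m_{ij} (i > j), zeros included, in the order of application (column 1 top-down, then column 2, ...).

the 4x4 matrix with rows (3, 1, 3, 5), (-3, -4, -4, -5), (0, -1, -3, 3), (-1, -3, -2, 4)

multipliers: -1, 0, -1/3, 1/3, 8/9, 1/24

Forward elimination:
R2 <- R2 - (-1)*R1:  [  0  -3  -1   0 ]
R3: entry in column 1 is already 0 -> m_{31} = 0 (no row operation needed)
R4 <- R4 - (-1/3)*R1:  [    0  -8/3    -1  17/3 ]
R3 <- R3 - (1/3)*R2:  [    0     0  -8/3     3 ]
R4 <- R4 - (8/9)*R2:  [    0     0  -1/9  17/3 ]
R4 <- R4 - (1/24)*R3:  [      0       0       0  133/24 ]
Multipliers (in order of application): m_{21} = -1, m_{31} = 0, m_{41} = -1/3, m_{32} = 1/3, m_{42} = 8/9, m_{43} = 1/24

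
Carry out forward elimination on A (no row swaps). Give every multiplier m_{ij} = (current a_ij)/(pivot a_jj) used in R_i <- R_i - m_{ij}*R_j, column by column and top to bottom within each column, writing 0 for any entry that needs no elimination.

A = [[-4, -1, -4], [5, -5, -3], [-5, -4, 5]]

Forward elimination:
R2 <- R2 - (-5/4)*R1:  [     0  -25/4     -8 ]
R3 <- R3 - (5/4)*R1:  [     0  -11/4     10 ]
R3 <- R3 - (11/25)*R2:  [      0       0  338/25 ]
Multipliers (in order of application): m_{21} = -5/4, m_{31} = 5/4, m_{32} = 11/25

multipliers: -5/4, 5/4, 11/25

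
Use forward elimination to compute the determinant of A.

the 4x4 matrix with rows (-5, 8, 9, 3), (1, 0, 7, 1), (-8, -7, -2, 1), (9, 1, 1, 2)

Forward elimination:
R2 <- R2 - (-1/5)*R1:  [    0   8/5  44/5   8/5 ]
R3 <- R3 - (8/5)*R1:  [     0  -99/5  -82/5  -19/5 ]
R4 <- R4 - (-9/5)*R1:  [    0  77/5  86/5  37/5 ]
R3 <- R3 - (-99/8)*R2:  [     0      0  185/2     16 ]
R4 <- R4 - (77/8)*R2:  [      0       0  -135/2      -8 ]
R4 <- R4 - (-27/37)*R3:  [      0       0       0  136/37 ]
Upper-triangular form:
[ -5    8      9       3 ]
[  0  8/5   44/5     8/5 ]
[  0    0  185/2      16 ]
[  0    0      0  136/37 ]
det(A) = (-1)^0 * (-5) * (8/5) * (185/2) * (136/37) = -2720  (0 row swaps -> sign +1)

det(A) = -2720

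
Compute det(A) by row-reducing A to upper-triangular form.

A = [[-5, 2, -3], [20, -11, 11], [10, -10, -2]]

det(A) = -90

Forward elimination:
R2 <- R2 - (-4)*R1:  [  0  -3  -1 ]
R3 <- R3 - (-2)*R1:  [  0  -6  -8 ]
R3 <- R3 - (2)*R2:  [  0   0  -6 ]
Upper-triangular form:
[ -5   2  -3 ]
[  0  -3  -1 ]
[  0   0  -6 ]
det(A) = (-1)^0 * (-5) * (-3) * (-6) = -90  (0 row swaps -> sign +1)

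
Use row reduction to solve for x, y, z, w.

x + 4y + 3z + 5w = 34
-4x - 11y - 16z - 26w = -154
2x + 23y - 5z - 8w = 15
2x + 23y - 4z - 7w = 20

Forward elimination on [A|b]:
R2 <- R2 - (-4)*R1:  [   0    5   -4   -6  -18 ]
R3 <- R3 - (2)*R1:  [   0   15  -11  -18  -53 ]
R4 <- R4 - (2)*R1:  [   0   15  -10  -17  -48 ]
R3 <- R3 - (3)*R2:  [ 0  0  1  0  1 ]
R4 <- R4 - (3)*R2:  [ 0  0  2  1  6 ]
R4 <- R4 - (2)*R3:  [ 0  0  0  1  4 ]
Row echelon form:
[ 1  4   3   5  |   34 ]
[ 0  5  -4  -6  |  -18 ]
[ 0  0   1   0  |    1 ]
[ 0  0   0   1  |    4 ]
Back-substitution:
w = (4) / 1 = 4
z = (1) / 1 = 1
y = (-18 - (-4)*(1) - (-6)*(4)) / 5 = 2
x = (34 - (4)*(2) - (3)*(1) - (5)*(4)) / 1 = 3

(3, 2, 1, 4)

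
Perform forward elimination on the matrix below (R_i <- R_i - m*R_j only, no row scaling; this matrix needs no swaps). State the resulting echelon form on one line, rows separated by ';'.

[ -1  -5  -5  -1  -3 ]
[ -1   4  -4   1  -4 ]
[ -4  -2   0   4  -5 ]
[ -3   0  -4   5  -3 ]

Forward elimination:
R2 <- R2 - (1)*R1:  [  0   9   1   2  -1 ]
R3 <- R3 - (4)*R1:  [  0  18  20   8   7 ]
R4 <- R4 - (3)*R1:  [  0  15  11   8   6 ]
R3 <- R3 - (2)*R2:  [  0   0  18   4   9 ]
R4 <- R4 - (5/3)*R2:  [    0     0  28/3  14/3  23/3 ]
R4 <- R4 - (14/27)*R3:  [     0      0      0  70/27      3 ]
Row echelon form:
[ -1  -5  -5     -1  -3 ]
[  0   9   1      2  -1 ]
[  0   0  18      4   9 ]
[  0   0   0  70/27   3 ]

REF = [-1 -5 -5 -1 -3; 0 9 1 2 -1; 0 0 18 4 9; 0 0 0 70/27 3]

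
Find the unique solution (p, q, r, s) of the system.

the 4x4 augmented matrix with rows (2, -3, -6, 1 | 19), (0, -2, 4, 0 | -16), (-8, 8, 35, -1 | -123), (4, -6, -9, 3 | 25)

(-2, 0, -4, -1)

Forward elimination on [A|b]:
R3 <- R3 - (-4)*R1:  [   0   -4   11    3  -47 ]
R4 <- R4 - (2)*R1:  [   0    0    3    1  -13 ]
R3 <- R3 - (2)*R2:  [   0    0    3    3  -15 ]
R4 <- R4 - (1)*R3:  [  0   0   0  -2   2 ]
Row echelon form:
[ 2  -3  -6   1  |   19 ]
[ 0  -2   4   0  |  -16 ]
[ 0   0   3   3  |  -15 ]
[ 0   0   0  -2  |    2 ]
Back-substitution:
s = (2) / -2 = -1
r = (-15 - (3)*(-1)) / 3 = -4
q = (-16 - (4)*(-4)) / -2 = 0
p = (19 - (-3)*(0) - (-6)*(-4) - (1)*(-1)) / 2 = -2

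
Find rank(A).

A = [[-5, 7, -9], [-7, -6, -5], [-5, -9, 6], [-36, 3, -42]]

rank(A) = 3

Row reduction:
R2 <- R2 - (7/5)*R1:  [     0  -79/5   38/5 ]
R3 <- R3 - (1)*R1:  [   0  -16   15 ]
R4 <- R4 - (36/5)*R1:  [      0  -237/5   114/5 ]
R3 <- R3 - (80/79)*R2:  [      0       0  577/79 ]
R4 <- R4 - (3)*R2:  [ 0  0  0 ]
Row echelon form:
[ -5      7      -9 ]
[  0  -79/5    38/5 ]
[  0      0  577/79 ]
[  0      0       0 ]
Nonzero rows / pivot columns: 3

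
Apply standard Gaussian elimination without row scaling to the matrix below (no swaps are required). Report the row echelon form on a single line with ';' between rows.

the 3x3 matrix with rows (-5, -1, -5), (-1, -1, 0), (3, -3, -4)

Forward elimination:
R2 <- R2 - (1/5)*R1:  [    0  -4/5     1 ]
R3 <- R3 - (-3/5)*R1:  [     0  -18/5     -7 ]
R3 <- R3 - (9/2)*R2:  [     0      0  -23/2 ]
Row echelon form:
[ -5    -1     -5 ]
[  0  -4/5      1 ]
[  0     0  -23/2 ]

REF = [-5 -1 -5; 0 -4/5 1; 0 0 -23/2]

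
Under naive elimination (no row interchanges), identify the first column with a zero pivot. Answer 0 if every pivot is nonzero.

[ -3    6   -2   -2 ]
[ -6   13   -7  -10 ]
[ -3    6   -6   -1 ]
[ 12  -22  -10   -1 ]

first zero-pivot column = 4

Naive forward elimination:
R2 <- R2 - (2)*R1:  [  0   1  -3  -6 ]
R3 <- R3 - (1)*R1:  [  0   0  -4   1 ]
R4 <- R4 - (-4)*R1:  [   0    2  -18   -9 ]
R4 <- R4 - (2)*R2:  [   0    0  -12    3 ]
R4 <- R4 - (3)*R3:  [ 0  0  0  0 ]
Matrix at this point:
[ -3  6  -2  -2 ]
[  0  1  -3  -6 ]
[  0  0  -4   1 ]
[  0  0   0   0 ]
Pivot entry (4,4) in the last row is zero and there are no rows below to swap with -> zero pivot in column 4 (A is singular).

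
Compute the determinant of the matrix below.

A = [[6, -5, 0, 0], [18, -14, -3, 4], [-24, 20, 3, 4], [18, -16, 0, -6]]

Forward elimination:
R2 <- R2 - (3)*R1:  [  0   1  -3   4 ]
R3 <- R3 - (-4)*R1:  [ 0  0  3  4 ]
R4 <- R4 - (3)*R1:  [  0  -1   0  -6 ]
R4 <- R4 - (-1)*R2:  [  0   0  -3  -2 ]
R4 <- R4 - (-1)*R3:  [ 0  0  0  2 ]
Upper-triangular form:
[ 6  -5   0  0 ]
[ 0   1  -3  4 ]
[ 0   0   3  4 ]
[ 0   0   0  2 ]
det(A) = (-1)^0 * (6) * (1) * (3) * (2) = 36  (0 row swaps -> sign +1)

det(A) = 36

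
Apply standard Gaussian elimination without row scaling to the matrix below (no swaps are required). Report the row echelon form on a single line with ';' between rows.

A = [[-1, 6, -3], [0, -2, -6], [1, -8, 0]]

REF = [-1 6 -3; 0 -2 -6; 0 0 3]

Forward elimination:
R3 <- R3 - (-1)*R1:  [  0  -2  -3 ]
R3 <- R3 - (1)*R2:  [ 0  0  3 ]
Row echelon form:
[ -1   6  -3 ]
[  0  -2  -6 ]
[  0   0   3 ]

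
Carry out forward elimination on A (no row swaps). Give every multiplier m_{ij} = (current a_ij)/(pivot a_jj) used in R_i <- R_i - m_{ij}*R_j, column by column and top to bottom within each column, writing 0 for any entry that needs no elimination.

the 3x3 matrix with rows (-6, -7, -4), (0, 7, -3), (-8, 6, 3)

multipliers: 0, 4/3, 46/21

Forward elimination:
R2: entry in column 1 is already 0 -> m_{21} = 0 (no row operation needed)
R3 <- R3 - (4/3)*R1:  [    0  46/3  25/3 ]
R3 <- R3 - (46/21)*R2:  [      0       0  313/21 ]
Multipliers (in order of application): m_{21} = 0, m_{31} = 4/3, m_{32} = 46/21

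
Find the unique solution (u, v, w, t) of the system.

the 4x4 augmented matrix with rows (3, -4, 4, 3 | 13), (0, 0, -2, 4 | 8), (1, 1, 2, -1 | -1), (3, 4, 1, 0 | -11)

Forward elimination on [A|b]:
R3 <- R3 - (1/3)*R1:  [     0    7/3    2/3     -2  -16/3 ]
R4 <- R4 - (1)*R1:  [   0    8   -3   -3  -24 ]
R2 <-> R3   (pivot in column 2 was zero)
[ 3   -4    4   3     13 ]
[ 0  7/3  2/3  -2  -16/3 ]
[ 0    0   -2   4      8 ]
[ 0    8   -3  -3    -24 ]
R4 <- R4 - (24/7)*R2:  [     0      0  -37/7   27/7  -40/7 ]
R4 <- R4 - (37/14)*R3:  [      0       0       0   -47/7  -188/7 ]
Row echelon form:
[ 3   -4    4      3  |      13 ]
[ 0  7/3  2/3     -2  |   -16/3 ]
[ 0    0   -2      4  |       8 ]
[ 0    0    0  -47/7  |  -188/7 ]
Back-substitution:
t = (-188/7) / (-47/7) = 4
w = (8 - (4)*(4)) / -2 = 4
v = (-16/3 - (2/3)*(4) - (-2)*(4)) / (7/3) = 0
u = (13 - (-4)*(0) - (4)*(4) - (3)*(4)) / 3 = -5

(-5, 0, 4, 4)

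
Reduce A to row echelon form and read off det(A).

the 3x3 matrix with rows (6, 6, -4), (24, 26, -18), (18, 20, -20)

det(A) = -72

Forward elimination:
R2 <- R2 - (4)*R1:  [  0   2  -2 ]
R3 <- R3 - (3)*R1:  [  0   2  -8 ]
R3 <- R3 - (1)*R2:  [  0   0  -6 ]
Upper-triangular form:
[ 6  6  -4 ]
[ 0  2  -2 ]
[ 0  0  -6 ]
det(A) = (-1)^0 * (6) * (2) * (-6) = -72  (0 row swaps -> sign +1)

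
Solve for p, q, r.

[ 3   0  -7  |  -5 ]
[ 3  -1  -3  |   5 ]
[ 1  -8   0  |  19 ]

Forward elimination on [A|b]:
R2 <- R2 - (1)*R1:  [  0  -1   4  10 ]
R3 <- R3 - (1/3)*R1:  [    0    -8   7/3  62/3 ]
R3 <- R3 - (8)*R2:  [      0       0   -89/3  -178/3 ]
Row echelon form:
[ 3   0     -7  |      -5 ]
[ 0  -1      4  |      10 ]
[ 0   0  -89/3  |  -178/3 ]
Back-substitution:
r = (-178/3) / (-89/3) = 2
q = (10 - (4)*(2)) / -1 = -2
p = (-5 - (-7)*(2)) / 3 = 3

(3, -2, 2)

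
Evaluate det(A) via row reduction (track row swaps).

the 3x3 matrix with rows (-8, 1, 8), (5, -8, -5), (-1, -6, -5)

det(A) = -354

Forward elimination:
R2 <- R2 - (-5/8)*R1:  [     0  -59/8      0 ]
R3 <- R3 - (1/8)*R1:  [     0  -49/8     -6 ]
R3 <- R3 - (49/59)*R2:  [  0   0  -6 ]
Upper-triangular form:
[ -8      1   8 ]
[  0  -59/8   0 ]
[  0      0  -6 ]
det(A) = (-1)^0 * (-8) * (-59/8) * (-6) = -354  (0 row swaps -> sign +1)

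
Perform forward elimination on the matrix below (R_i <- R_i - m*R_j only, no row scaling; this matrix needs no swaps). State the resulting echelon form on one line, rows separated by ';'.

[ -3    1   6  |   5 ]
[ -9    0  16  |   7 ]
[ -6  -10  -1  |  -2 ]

Forward elimination:
R2 <- R2 - (3)*R1:  [  0  -3  -2  -8 ]
R3 <- R3 - (2)*R1:  [   0  -12  -13  -12 ]
R3 <- R3 - (4)*R2:  [  0   0  -5  20 ]
Row echelon form:
[ -3   1   6  |   5 ]
[  0  -3  -2  |  -8 ]
[  0   0  -5  |  20 ]

REF = [-3 1 6 5; 0 -3 -2 -8; 0 0 -5 20]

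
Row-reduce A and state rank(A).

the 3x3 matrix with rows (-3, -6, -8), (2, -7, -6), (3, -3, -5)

Row reduction:
R2 <- R2 - (-2/3)*R1:  [     0    -11  -34/3 ]
R3 <- R3 - (-1)*R1:  [   0   -9  -13 ]
R3 <- R3 - (9/11)*R2:  [      0       0  -41/11 ]
Row echelon form:
[ -3   -6      -8 ]
[  0  -11   -34/3 ]
[  0    0  -41/11 ]
Nonzero rows / pivot columns: 3

rank(A) = 3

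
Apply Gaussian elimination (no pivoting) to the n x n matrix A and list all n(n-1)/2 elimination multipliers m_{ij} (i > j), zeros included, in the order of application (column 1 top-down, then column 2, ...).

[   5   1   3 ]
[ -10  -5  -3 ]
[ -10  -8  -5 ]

Forward elimination:
R2 <- R2 - (-2)*R1:  [  0  -3   3 ]
R3 <- R3 - (-2)*R1:  [  0  -6   1 ]
R3 <- R3 - (2)*R2:  [  0   0  -5 ]
Multipliers (in order of application): m_{21} = -2, m_{31} = -2, m_{32} = 2

multipliers: -2, -2, 2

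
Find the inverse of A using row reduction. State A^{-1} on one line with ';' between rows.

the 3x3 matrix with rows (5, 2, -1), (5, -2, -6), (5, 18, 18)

inverse = [18/5 -27/10 -7/10; -6 19/4 5/4; 5 -4 -1]

Gauss-Jordan on [A | I]:
R1 <- (1/5)*R1:  [    1   2/5  -1/5  |   1/5     0     0 ]
R2 <- R2 - (5)*R1:  [  0  -4  -5  |  -1   1   0 ]
R3 <- R3 - (5)*R1:  [  0  16  19  |  -1   0   1 ]
R2 <- (1/-4)*R2:  [    0     1   5/4  |   1/4  -1/4     0 ]
R1 <- R1 - (2/5)*R2:  [     1      0  -7/10  |   1/10   1/10      0 ]
R3 <- R3 - (16)*R2:  [  0   0  -1  |  -5   4   1 ]
R3 <- (1/-1)*R3:  [  0   0   1  |   5  -4  -1 ]
R1 <- R1 - (-7/10)*R3:  [      1       0       0  |    18/5  -27/10   -7/10 ]
R2 <- R2 - (5/4)*R3:  [    0     1     0  |    -6  19/4   5/4 ]
Right block of [I | A^{-1}] is the inverse:
[ 18/5  -27/10  -7/10 ]
[   -6    19/4    5/4 ]
[    5      -4     -1 ]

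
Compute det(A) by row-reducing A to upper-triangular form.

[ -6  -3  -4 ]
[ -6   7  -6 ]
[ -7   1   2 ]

det(A) = -454

Forward elimination:
R2 <- R2 - (1)*R1:  [  0  10  -2 ]
R3 <- R3 - (7/6)*R1:  [    0   9/2  20/3 ]
R3 <- R3 - (9/20)*R2:  [      0       0  227/30 ]
Upper-triangular form:
[ -6  -3      -4 ]
[  0  10      -2 ]
[  0   0  227/30 ]
det(A) = (-1)^0 * (-6) * (10) * (227/30) = -454  (0 row swaps -> sign +1)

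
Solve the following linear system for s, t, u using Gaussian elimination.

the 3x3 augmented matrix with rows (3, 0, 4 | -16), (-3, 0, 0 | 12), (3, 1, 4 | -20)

Forward elimination on [A|b]:
R2 <- R2 - (-1)*R1:  [  0   0   4  -4 ]
R3 <- R3 - (1)*R1:  [  0   1   0  -4 ]
R2 <-> R3   (pivot in column 2 was zero)
[ 3  0  4  -16 ]
[ 0  1  0   -4 ]
[ 0  0  4   -4 ]
Row echelon form:
[ 3  0  4  |  -16 ]
[ 0  1  0  |   -4 ]
[ 0  0  4  |   -4 ]
Back-substitution:
u = (-4) / 4 = -1
t = (-4) / 1 = -4
s = (-16 - (4)*(-1)) / 3 = -4

(-4, -4, -1)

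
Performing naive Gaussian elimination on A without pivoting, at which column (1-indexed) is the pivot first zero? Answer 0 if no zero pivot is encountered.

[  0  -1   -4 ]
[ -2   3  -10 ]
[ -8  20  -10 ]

Naive forward elimination:
Pivot entry (1,1) is zero but row 2 has -2 in column 1 -> naive elimination stops; a row interchange (e.g. R1 <-> R2) would be required here.

first zero-pivot column = 1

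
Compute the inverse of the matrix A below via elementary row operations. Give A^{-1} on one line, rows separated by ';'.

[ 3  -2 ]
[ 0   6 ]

Gauss-Jordan on [A | I]:
R1 <- (1/3)*R1:  [    1  -2/3  |   1/3     0 ]
R2 <- (1/6)*R2:  [   0    1  |    0  1/6 ]
R1 <- R1 - (-2/3)*R2:  [   1    0  |  1/3  1/9 ]
Right block of [I | A^{-1}] is the inverse:
[ 1/3  1/9 ]
[   0  1/6 ]

inverse = [1/3 1/9; 0 1/6]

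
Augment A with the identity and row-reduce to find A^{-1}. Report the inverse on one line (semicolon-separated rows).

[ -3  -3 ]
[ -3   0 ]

inverse = [0 -1/3; -1/3 1/3]

Gauss-Jordan on [A | I]:
R1 <- (1/-3)*R1:  [    1     1  |  -1/3     0 ]
R2 <- R2 - (-3)*R1:  [  0   3  |  -1   1 ]
R2 <- (1/3)*R2:  [    0     1  |  -1/3   1/3 ]
R1 <- R1 - (1)*R2:  [    1     0  |     0  -1/3 ]
Right block of [I | A^{-1}] is the inverse:
[    0  -1/3 ]
[ -1/3   1/3 ]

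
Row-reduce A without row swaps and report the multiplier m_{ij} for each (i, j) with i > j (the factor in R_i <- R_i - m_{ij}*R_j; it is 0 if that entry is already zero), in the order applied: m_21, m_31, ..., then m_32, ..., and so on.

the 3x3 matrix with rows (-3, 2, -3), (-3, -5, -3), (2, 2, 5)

multipliers: 1, -2/3, -10/21

Forward elimination:
R2 <- R2 - (1)*R1:  [  0  -7   0 ]
R3 <- R3 - (-2/3)*R1:  [    0  10/3     3 ]
R3 <- R3 - (-10/21)*R2:  [ 0  0  3 ]
Multipliers (in order of application): m_{21} = 1, m_{31} = -2/3, m_{32} = -10/21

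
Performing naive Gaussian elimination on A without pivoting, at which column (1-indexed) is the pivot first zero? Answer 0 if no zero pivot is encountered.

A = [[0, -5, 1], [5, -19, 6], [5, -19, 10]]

first zero-pivot column = 1

Naive forward elimination:
Pivot entry (1,1) is zero but row 2 has 5 in column 1 -> naive elimination stops; a row interchange (e.g. R1 <-> R2) would be required here.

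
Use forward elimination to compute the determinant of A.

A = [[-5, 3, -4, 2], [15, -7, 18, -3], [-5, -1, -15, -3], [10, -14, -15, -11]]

det(A) = -40

Forward elimination:
R2 <- R2 - (-3)*R1:  [ 0  2  6  3 ]
R3 <- R3 - (1)*R1:  [   0   -4  -11   -5 ]
R4 <- R4 - (-2)*R1:  [   0   -8  -23   -7 ]
R3 <- R3 - (-2)*R2:  [ 0  0  1  1 ]
R4 <- R4 - (-4)*R2:  [ 0  0  1  5 ]
R4 <- R4 - (1)*R3:  [ 0  0  0  4 ]
Upper-triangular form:
[ -5  3  -4  2 ]
[  0  2   6  3 ]
[  0  0   1  1 ]
[  0  0   0  4 ]
det(A) = (-1)^0 * (-5) * (2) * (1) * (4) = -40  (0 row swaps -> sign +1)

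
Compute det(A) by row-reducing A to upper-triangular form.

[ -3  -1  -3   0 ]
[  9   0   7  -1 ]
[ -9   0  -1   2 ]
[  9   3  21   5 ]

Forward elimination:
R2 <- R2 - (-3)*R1:  [  0  -3  -2  -1 ]
R3 <- R3 - (3)*R1:  [ 0  3  8  2 ]
R4 <- R4 - (-3)*R1:  [  0   0  12   5 ]
R3 <- R3 - (-1)*R2:  [ 0  0  6  1 ]
R4 <- R4 - (2)*R3:  [ 0  0  0  3 ]
Upper-triangular form:
[ -3  -1  -3   0 ]
[  0  -3  -2  -1 ]
[  0   0   6   1 ]
[  0   0   0   3 ]
det(A) = (-1)^0 * (-3) * (-3) * (6) * (3) = 162  (0 row swaps -> sign +1)

det(A) = 162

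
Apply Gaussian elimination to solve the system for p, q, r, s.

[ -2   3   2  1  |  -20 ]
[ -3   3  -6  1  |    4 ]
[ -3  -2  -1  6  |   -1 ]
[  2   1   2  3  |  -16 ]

(0, -4, -3, -2)

Forward elimination on [A|b]:
R2 <- R2 - (3/2)*R1:  [    0  -3/2    -9  -1/2    34 ]
R3 <- R3 - (3/2)*R1:  [     0  -13/2     -4    9/2     29 ]
R4 <- R4 - (-1)*R1:  [   0    4    4    4  -36 ]
R3 <- R3 - (13/3)*R2:  [      0       0      35    20/3  -355/3 ]
R4 <- R4 - (-8/3)*R2:  [     0      0    -20    8/3  164/3 ]
R4 <- R4 - (-4/7)*R3:  [       0        0        0   136/21  -272/21 ]
Row echelon form:
[ -2     3   2       1  |      -20 ]
[  0  -3/2  -9    -1/2  |       34 ]
[  0     0  35    20/3  |   -355/3 ]
[  0     0   0  136/21  |  -272/21 ]
Back-substitution:
s = (-272/21) / (136/21) = -2
r = (-355/3 - (20/3)*(-2)) / 35 = -3
q = (34 - (-9)*(-3) - (-1/2)*(-2)) / (-3/2) = -4
p = (-20 - (3)*(-4) - (2)*(-3) - (1)*(-2)) / -2 = 0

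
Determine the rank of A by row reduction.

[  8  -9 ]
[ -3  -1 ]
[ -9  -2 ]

rank(A) = 2

Row reduction:
R2 <- R2 - (-3/8)*R1:  [     0  -35/8 ]
R3 <- R3 - (-9/8)*R1:  [     0  -97/8 ]
R3 <- R3 - (97/35)*R2:  [ 0  0 ]
Row echelon form:
[ 8     -9 ]
[ 0  -35/8 ]
[ 0      0 ]
Nonzero rows / pivot columns: 2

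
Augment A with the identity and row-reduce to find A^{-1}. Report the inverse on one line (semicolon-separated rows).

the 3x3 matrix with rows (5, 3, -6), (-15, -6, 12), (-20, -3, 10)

inverse = [-2/5 -1/5 0; -3/2 -7/6 1/2; -5/4 -3/4 1/4]

Gauss-Jordan on [A | I]:
R1 <- (1/5)*R1:  [    1   3/5  -6/5  |   1/5     0     0 ]
R2 <- R2 - (-15)*R1:  [  0   3  -6  |   3   1   0 ]
R3 <- R3 - (-20)*R1:  [   0    9  -14  |    4    0    1 ]
R2 <- (1/3)*R2:  [   0    1   -2  |    1  1/3    0 ]
R1 <- R1 - (3/5)*R2:  [    1     0     0  |  -2/5  -1/5     0 ]
R3 <- R3 - (9)*R2:  [  0   0   4  |  -5  -3   1 ]
R3 <- (1/4)*R3:  [    0     0     1  |  -5/4  -3/4   1/4 ]
R2 <- R2 - (-2)*R3:  [    0     1     0  |  -3/2  -7/6   1/2 ]
Right block of [I | A^{-1}] is the inverse:
[ -2/5  -1/5    0 ]
[ -3/2  -7/6  1/2 ]
[ -5/4  -3/4  1/4 ]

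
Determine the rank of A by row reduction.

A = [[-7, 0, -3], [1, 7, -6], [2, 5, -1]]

Row reduction:
R2 <- R2 - (-1/7)*R1:  [     0      7  -45/7 ]
R3 <- R3 - (-2/7)*R1:  [     0      5  -13/7 ]
R3 <- R3 - (5/7)*R2:  [      0       0  134/49 ]
Row echelon form:
[ -7  0      -3 ]
[  0  7   -45/7 ]
[  0  0  134/49 ]
Nonzero rows / pivot columns: 3

rank(A) = 3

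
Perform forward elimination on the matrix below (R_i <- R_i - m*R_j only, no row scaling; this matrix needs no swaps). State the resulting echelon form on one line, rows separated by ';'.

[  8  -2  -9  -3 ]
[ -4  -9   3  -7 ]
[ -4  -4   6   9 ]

Forward elimination:
R2 <- R2 - (-1/2)*R1:  [     0    -10   -3/2  -17/2 ]
R3 <- R3 - (-1/2)*R1:  [    0    -5   3/2  15/2 ]
R3 <- R3 - (1/2)*R2:  [    0     0   9/4  47/4 ]
Row echelon form:
[ 8   -2    -9     -3 ]
[ 0  -10  -3/2  -17/2 ]
[ 0    0   9/4   47/4 ]

REF = [8 -2 -9 -3; 0 -10 -3/2 -17/2; 0 0 9/4 47/4]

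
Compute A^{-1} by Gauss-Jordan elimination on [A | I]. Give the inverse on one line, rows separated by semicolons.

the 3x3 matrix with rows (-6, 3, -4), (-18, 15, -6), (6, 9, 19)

Gauss-Jordan on [A | I]:
R1 <- (1/-6)*R1:  [    1  -1/2   2/3  |  -1/6     0     0 ]
R2 <- R2 - (-18)*R1:  [  0   6   6  |  -3   1   0 ]
R3 <- R3 - (6)*R1:  [  0  12  15  |   1   0   1 ]
R2 <- (1/6)*R2:  [    0     1     1  |  -1/2   1/6     0 ]
R1 <- R1 - (-1/2)*R2:  [     1      0    7/6  |  -5/12   1/12      0 ]
R3 <- R3 - (12)*R2:  [  0   0   3  |   7  -2   1 ]
R3 <- (1/3)*R3:  [    0     0     1  |   7/3  -2/3   1/3 ]
R1 <- R1 - (7/6)*R3:  [       1        0        0  |  -113/36    31/36    -7/18 ]
R2 <- R2 - (1)*R3:  [     0      1      0  |  -17/6    5/6   -1/3 ]
Right block of [I | A^{-1}] is the inverse:
[ -113/36  31/36  -7/18 ]
[   -17/6    5/6   -1/3 ]
[     7/3   -2/3    1/3 ]

inverse = [-113/36 31/36 -7/18; -17/6 5/6 -1/3; 7/3 -2/3 1/3]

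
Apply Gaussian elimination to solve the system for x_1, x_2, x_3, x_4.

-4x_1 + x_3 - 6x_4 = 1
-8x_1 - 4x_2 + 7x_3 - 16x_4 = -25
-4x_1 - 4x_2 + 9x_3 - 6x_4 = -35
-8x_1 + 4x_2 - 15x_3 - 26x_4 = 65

Forward elimination on [A|b]:
R2 <- R2 - (2)*R1:  [   0   -4    5   -4  -27 ]
R3 <- R3 - (1)*R1:  [   0   -4    8    0  -36 ]
R4 <- R4 - (2)*R1:  [   0    4  -17  -14   63 ]
R3 <- R3 - (1)*R2:  [  0   0   3   4  -9 ]
R4 <- R4 - (-1)*R2:  [   0    0  -12  -18   36 ]
R4 <- R4 - (-4)*R3:  [  0   0   0  -2   0 ]
Row echelon form:
[ -4   0  1  -6  |    1 ]
[  0  -4  5  -4  |  -27 ]
[  0   0  3   4  |   -9 ]
[  0   0  0  -2  |    0 ]
Back-substitution:
x_4 = (0) / -2 = 0
x_3 = (-9 - (4)*(0)) / 3 = -3
x_2 = (-27 - (5)*(-3) - (-4)*(0)) / -4 = 3
x_1 = (1 - (1)*(-3) - (-6)*(0)) / -4 = -1

(-1, 3, -3, 0)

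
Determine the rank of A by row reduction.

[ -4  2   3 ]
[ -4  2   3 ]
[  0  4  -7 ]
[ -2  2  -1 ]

rank(A) = 3

Row reduction:
R2 <- R2 - (1)*R1:  [ 0  0  0 ]
R4 <- R4 - (1/2)*R1:  [    0     1  -5/2 ]
R2 <-> R3   (pivot in column 2 was zero)
[ -4  2     3 ]
[  0  4    -7 ]
[  0  0     0 ]
[  0  1  -5/2 ]
R4 <- R4 - (1/4)*R2:  [    0     0  -3/4 ]
R3 <-> R4   (pivot in column 3 was zero)
[ -4  2     3 ]
[  0  4    -7 ]
[  0  0  -3/4 ]
[  0  0     0 ]
Row echelon form:
[ -4  2     3 ]
[  0  4    -7 ]
[  0  0  -3/4 ]
[  0  0     0 ]
Nonzero rows / pivot columns: 3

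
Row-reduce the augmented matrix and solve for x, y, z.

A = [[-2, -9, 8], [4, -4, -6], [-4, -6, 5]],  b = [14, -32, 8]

Forward elimination on [A|b]:
R2 <- R2 - (-2)*R1:  [   0  -22   10   -4 ]
R3 <- R3 - (2)*R1:  [   0   12  -11  -20 ]
R3 <- R3 - (-6/11)*R2:  [       0        0   -61/11  -244/11 ]
Row echelon form:
[ -2   -9       8  |       14 ]
[  0  -22      10  |       -4 ]
[  0    0  -61/11  |  -244/11 ]
Back-substitution:
z = (-244/11) / (-61/11) = 4
y = (-4 - (10)*(4)) / -22 = 2
x = (14 - (-9)*(2) - (8)*(4)) / -2 = 0

(0, 2, 4)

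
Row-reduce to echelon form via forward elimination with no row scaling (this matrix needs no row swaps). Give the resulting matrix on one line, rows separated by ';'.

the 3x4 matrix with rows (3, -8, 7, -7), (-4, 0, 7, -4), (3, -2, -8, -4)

REF = [3 -8 7 -7; 0 -32/3 49/3 -40/3; 0 0 -93/16 -9/2]

Forward elimination:
R2 <- R2 - (-4/3)*R1:  [     0  -32/3   49/3  -40/3 ]
R3 <- R3 - (1)*R1:  [   0    6  -15    3 ]
R3 <- R3 - (-9/16)*R2:  [      0       0  -93/16    -9/2 ]
Row echelon form:
[ 3     -8       7     -7 ]
[ 0  -32/3    49/3  -40/3 ]
[ 0      0  -93/16   -9/2 ]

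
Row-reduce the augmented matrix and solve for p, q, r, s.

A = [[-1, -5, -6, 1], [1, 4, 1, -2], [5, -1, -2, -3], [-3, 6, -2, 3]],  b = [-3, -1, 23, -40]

(3, -3, 2, -3)

Forward elimination on [A|b]:
R2 <- R2 - (-1)*R1:  [  0  -1  -5  -1  -4 ]
R3 <- R3 - (-5)*R1:  [   0  -26  -32    2    8 ]
R4 <- R4 - (3)*R1:  [   0   21   16    0  -31 ]
R3 <- R3 - (26)*R2:  [   0    0   98   28  112 ]
R4 <- R4 - (-21)*R2:  [    0     0   -89   -21  -115 ]
R4 <- R4 - (-89/98)*R3:  [     0      0      0   31/7  -93/7 ]
Row echelon form:
[ -1  -5  -6     1  |     -3 ]
[  0  -1  -5    -1  |     -4 ]
[  0   0  98    28  |    112 ]
[  0   0   0  31/7  |  -93/7 ]
Back-substitution:
s = (-93/7) / (31/7) = -3
r = (112 - (28)*(-3)) / 98 = 2
q = (-4 - (-5)*(2) - (-1)*(-3)) / -1 = -3
p = (-3 - (-5)*(-3) - (-6)*(2) - (1)*(-3)) / -1 = 3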